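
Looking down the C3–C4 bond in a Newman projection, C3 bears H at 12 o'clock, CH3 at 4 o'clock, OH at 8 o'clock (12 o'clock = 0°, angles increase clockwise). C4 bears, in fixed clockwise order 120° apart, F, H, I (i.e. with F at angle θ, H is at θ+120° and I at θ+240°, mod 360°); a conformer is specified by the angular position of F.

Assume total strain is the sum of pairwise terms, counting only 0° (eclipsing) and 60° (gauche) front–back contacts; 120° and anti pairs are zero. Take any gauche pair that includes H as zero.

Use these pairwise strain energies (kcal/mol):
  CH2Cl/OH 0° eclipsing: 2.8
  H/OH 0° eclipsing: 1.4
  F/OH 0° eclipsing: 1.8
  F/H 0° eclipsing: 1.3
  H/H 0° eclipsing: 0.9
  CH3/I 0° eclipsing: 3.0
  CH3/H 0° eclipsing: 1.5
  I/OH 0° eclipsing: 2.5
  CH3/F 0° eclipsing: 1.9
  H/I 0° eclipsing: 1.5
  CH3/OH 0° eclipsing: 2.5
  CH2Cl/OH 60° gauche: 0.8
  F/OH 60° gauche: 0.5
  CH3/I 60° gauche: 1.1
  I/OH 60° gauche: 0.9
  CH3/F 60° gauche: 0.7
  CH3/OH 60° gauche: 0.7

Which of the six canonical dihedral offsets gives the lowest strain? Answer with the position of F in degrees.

60°

F at 0° is eclipsed. H at 0° is eclipsed with F at 0° (1.3); CH3 at 120° is eclipsed with H at 120° (1.5); OH at 240° is eclipsed with I at 240° (2.5). Total 5.3 kcal/mol.
F at 60° is staggered. CH3 at 120° is gauche with F at 60° (0.7); OH at 240° is gauche with I at 300° (0.9). Total 1.6 kcal/mol.
F at 120° is eclipsed. H at 0° is eclipsed with I at 0° (1.5); CH3 at 120° is eclipsed with F at 120° (1.9); OH at 240° is eclipsed with H at 240° (1.4). Total 4.8 kcal/mol.
F at 180° is staggered. CH3 at 120° is gauche with F at 180° (0.7); CH3 at 120° is gauche with I at 60° (1.1); OH at 240° is gauche with F at 180° (0.5). Total 2.3 kcal/mol.
F at 240° is eclipsed. H at 0° is eclipsed with H at 0° (0.9); CH3 at 120° is eclipsed with I at 120° (3.0); OH at 240° is eclipsed with F at 240° (1.8). Total 5.7 kcal/mol.
F at 300° is staggered. CH3 at 120° is gauche with I at 180° (1.1); OH at 240° is gauche with F at 300° (0.5); OH at 240° is gauche with I at 180° (0.9). Total 2.5 kcal/mol.
The minimum (1.6 kcal/mol) occurs with F at 60°.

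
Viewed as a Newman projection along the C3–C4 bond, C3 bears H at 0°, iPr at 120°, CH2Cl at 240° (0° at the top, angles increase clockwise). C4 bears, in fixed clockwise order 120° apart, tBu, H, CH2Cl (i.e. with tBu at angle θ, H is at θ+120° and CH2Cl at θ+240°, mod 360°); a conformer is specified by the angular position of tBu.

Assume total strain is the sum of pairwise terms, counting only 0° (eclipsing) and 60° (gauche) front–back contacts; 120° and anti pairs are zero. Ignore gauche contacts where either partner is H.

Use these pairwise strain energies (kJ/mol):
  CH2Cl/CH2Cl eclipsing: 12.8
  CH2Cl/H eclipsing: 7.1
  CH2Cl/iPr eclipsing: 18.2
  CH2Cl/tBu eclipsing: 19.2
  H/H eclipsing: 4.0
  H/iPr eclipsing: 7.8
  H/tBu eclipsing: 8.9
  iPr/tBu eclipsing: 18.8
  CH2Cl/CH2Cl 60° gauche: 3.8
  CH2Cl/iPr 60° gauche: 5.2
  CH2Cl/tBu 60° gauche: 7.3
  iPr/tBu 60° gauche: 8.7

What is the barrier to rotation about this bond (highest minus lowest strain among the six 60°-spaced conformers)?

28.9 kJ/mol

tBu at 0° (eclipsed): H(0°)/tBu(0°) eclipsed 8.9; iPr(120°)/H(120°) eclipsed 7.8; CH2Cl(240°)/CH2Cl(240°) eclipsed 12.8 → 29.5 kJ/mol.
tBu at 60° (staggered): iPr(120°)/tBu(60°) gauche 8.7; CH2Cl(240°)/CH2Cl(300°) gauche 3.8 → 12.5 kJ/mol.
tBu at 120° (eclipsed): H(0°)/CH2Cl(0°) eclipsed 7.1; iPr(120°)/tBu(120°) eclipsed 18.8; CH2Cl(240°)/H(240°) eclipsed 7.1 → 33.0 kJ/mol.
tBu at 180° (staggered): iPr(120°)/tBu(180°) gauche 8.7; iPr(120°)/CH2Cl(60°) gauche 5.2; CH2Cl(240°)/tBu(180°) gauche 7.3 → 21.2 kJ/mol.
tBu at 240° (eclipsed): H(0°)/H(0°) eclipsed 4.0; iPr(120°)/CH2Cl(120°) eclipsed 18.2; CH2Cl(240°)/tBu(240°) eclipsed 19.2 → 41.4 kJ/mol.
tBu at 300° (staggered): iPr(120°)/CH2Cl(180°) gauche 5.2; CH2Cl(240°)/tBu(300°) gauche 7.3; CH2Cl(240°)/CH2Cl(180°) gauche 3.8 → 16.3 kJ/mol.
Max at 240° (41.4 kJ/mol), min at 60° (12.5 kJ/mol); barrier = 28.9 kJ/mol.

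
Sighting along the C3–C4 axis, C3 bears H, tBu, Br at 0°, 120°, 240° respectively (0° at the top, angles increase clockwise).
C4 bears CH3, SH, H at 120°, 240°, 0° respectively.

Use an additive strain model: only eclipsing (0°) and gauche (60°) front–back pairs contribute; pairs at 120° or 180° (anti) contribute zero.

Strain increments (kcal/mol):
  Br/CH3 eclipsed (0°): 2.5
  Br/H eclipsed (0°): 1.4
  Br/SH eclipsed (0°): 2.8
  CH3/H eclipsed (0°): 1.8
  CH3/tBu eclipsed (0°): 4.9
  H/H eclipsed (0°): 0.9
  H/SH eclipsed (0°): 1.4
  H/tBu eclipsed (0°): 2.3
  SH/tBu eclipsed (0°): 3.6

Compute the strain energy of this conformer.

8.6 kcal/mol

This conformer (eclipsed): H(0°)/H(0°) eclipsed 0.9; tBu(120°)/CH3(120°) eclipsed 4.9; Br(240°)/SH(240°) eclipsed 2.8 → 8.6 kcal/mol.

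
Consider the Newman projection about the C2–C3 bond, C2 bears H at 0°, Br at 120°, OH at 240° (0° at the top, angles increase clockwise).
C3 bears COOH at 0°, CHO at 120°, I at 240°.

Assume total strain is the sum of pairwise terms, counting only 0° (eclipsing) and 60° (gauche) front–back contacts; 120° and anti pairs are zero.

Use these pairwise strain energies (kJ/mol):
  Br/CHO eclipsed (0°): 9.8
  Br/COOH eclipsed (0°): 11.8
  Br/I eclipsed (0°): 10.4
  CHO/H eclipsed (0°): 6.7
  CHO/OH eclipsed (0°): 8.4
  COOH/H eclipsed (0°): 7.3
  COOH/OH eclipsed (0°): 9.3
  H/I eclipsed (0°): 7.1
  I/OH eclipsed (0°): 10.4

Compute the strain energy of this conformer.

This conformer (eclipsed): H–COOH eclipsed, Br–CHO eclipsed, OH–I eclipsed; 7.3 + 9.8 + 10.4 = 27.5 kJ/mol.

27.5 kJ/mol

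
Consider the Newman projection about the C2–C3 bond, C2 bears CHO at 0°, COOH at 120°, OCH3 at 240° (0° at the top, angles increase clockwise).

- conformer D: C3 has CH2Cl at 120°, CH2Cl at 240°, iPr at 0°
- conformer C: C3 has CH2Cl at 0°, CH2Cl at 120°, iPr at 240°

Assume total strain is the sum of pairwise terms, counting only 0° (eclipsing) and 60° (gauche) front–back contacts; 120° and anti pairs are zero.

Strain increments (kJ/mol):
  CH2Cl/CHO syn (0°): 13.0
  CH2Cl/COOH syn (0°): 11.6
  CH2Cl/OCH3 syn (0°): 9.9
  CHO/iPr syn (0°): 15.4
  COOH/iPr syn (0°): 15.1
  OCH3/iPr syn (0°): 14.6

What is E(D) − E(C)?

-2.3 kJ/mol

D (eclipsed): CHO–iPr eclipsed, COOH–CH2Cl eclipsed, OCH3–CH2Cl eclipsed; 15.4 + 11.6 + 9.9 = 36.9 kJ/mol.
C (eclipsed): CHO–CH2Cl eclipsed, COOH–CH2Cl eclipsed, OCH3–iPr eclipsed; 13.0 + 11.6 + 14.6 = 39.2 kJ/mol.
E(D) − E(C) = 36.9 − 39.2 = -2.3 kJ/mol.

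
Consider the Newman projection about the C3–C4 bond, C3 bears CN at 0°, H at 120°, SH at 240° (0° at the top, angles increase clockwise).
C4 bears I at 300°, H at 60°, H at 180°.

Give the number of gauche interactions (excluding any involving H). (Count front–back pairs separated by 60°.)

Non-H gauche pairs: CN(0°)/I(300°); SH(240°)/I(300°) — 2 interactions.

2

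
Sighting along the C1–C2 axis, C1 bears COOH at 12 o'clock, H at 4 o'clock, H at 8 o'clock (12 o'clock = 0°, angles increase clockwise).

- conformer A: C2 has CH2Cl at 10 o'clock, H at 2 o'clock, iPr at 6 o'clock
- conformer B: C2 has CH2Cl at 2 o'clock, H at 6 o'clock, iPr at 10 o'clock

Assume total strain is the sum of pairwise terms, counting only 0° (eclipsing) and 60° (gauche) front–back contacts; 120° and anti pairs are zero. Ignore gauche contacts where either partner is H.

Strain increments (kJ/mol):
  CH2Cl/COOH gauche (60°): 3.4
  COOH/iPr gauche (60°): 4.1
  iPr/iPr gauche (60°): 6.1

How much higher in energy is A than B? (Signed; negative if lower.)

-4.1 kJ/mol

A (staggered): COOH(0°)/CH2Cl(300°) gauche 3.4 → 3.4 kJ/mol.
B (staggered): COOH(0°)/CH2Cl(60°) gauche 3.4; COOH(0°)/iPr(300°) gauche 4.1 → 7.5 kJ/mol.
E(A) − E(B) = 3.4 − 7.5 = -4.1 kJ/mol.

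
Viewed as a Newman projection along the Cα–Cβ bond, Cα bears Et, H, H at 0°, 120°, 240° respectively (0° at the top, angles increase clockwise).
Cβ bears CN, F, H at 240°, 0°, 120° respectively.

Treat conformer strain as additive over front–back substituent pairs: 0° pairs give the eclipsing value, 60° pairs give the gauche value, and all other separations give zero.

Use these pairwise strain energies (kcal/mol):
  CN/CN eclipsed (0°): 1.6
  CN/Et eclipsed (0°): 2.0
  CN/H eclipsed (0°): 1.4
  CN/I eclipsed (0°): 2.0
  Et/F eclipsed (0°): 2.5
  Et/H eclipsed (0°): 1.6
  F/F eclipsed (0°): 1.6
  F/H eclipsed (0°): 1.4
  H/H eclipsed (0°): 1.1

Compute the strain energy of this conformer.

5.0 kcal/mol

This conformer is eclipsed. Et at 0° is eclipsed with F at 0° (2.5); H at 120° is eclipsed with H at 120° (1.1); H at 240° is eclipsed with CN at 240° (1.4). Total 5.0 kcal/mol.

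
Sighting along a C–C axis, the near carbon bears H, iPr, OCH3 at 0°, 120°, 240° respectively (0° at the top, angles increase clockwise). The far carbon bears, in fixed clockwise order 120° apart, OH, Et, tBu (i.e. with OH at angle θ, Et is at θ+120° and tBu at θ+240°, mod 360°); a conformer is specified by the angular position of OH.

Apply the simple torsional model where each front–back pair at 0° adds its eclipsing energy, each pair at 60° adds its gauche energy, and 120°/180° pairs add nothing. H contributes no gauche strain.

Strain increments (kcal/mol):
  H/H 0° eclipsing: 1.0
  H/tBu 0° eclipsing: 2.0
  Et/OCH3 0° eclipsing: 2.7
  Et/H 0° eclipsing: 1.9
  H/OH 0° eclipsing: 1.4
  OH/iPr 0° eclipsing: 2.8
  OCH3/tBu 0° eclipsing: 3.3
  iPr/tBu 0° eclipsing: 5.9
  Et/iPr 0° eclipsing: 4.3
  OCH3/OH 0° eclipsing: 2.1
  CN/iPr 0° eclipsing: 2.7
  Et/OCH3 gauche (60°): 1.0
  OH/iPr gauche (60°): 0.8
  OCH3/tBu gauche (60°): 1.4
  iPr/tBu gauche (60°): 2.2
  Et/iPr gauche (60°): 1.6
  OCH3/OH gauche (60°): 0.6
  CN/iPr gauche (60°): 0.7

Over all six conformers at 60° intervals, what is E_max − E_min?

OH at 0° (eclipsed): H(0°)/OH(0°) eclipsed 1.4; iPr(120°)/Et(120°) eclipsed 4.3; OCH3(240°)/tBu(240°) eclipsed 3.3 → 9.0 kcal/mol.
OH at 60° (staggered): iPr(120°)/OH(60°) gauche 0.8; iPr(120°)/Et(180°) gauche 1.6; OCH3(240°)/Et(180°) gauche 1.0; OCH3(240°)/tBu(300°) gauche 1.4 → 4.8 kcal/mol.
OH at 120° (eclipsed): H(0°)/tBu(0°) eclipsed 2.0; iPr(120°)/OH(120°) eclipsed 2.8; OCH3(240°)/Et(240°) eclipsed 2.7 → 7.5 kcal/mol.
OH at 180° (staggered): iPr(120°)/OH(180°) gauche 0.8; iPr(120°)/tBu(60°) gauche 2.2; OCH3(240°)/OH(180°) gauche 0.6; OCH3(240°)/Et(300°) gauche 1.0 → 4.6 kcal/mol.
OH at 240° (eclipsed): H(0°)/Et(0°) eclipsed 1.9; iPr(120°)/tBu(120°) eclipsed 5.9; OCH3(240°)/OH(240°) eclipsed 2.1 → 9.9 kcal/mol.
OH at 300° (staggered): iPr(120°)/Et(60°) gauche 1.6; iPr(120°)/tBu(180°) gauche 2.2; OCH3(240°)/OH(300°) gauche 0.6; OCH3(240°)/tBu(180°) gauche 1.4 → 5.8 kcal/mol.
Max at 240° (9.9 kcal/mol), min at 180° (4.6 kcal/mol); barrier = 5.3 kcal/mol.

5.3 kcal/mol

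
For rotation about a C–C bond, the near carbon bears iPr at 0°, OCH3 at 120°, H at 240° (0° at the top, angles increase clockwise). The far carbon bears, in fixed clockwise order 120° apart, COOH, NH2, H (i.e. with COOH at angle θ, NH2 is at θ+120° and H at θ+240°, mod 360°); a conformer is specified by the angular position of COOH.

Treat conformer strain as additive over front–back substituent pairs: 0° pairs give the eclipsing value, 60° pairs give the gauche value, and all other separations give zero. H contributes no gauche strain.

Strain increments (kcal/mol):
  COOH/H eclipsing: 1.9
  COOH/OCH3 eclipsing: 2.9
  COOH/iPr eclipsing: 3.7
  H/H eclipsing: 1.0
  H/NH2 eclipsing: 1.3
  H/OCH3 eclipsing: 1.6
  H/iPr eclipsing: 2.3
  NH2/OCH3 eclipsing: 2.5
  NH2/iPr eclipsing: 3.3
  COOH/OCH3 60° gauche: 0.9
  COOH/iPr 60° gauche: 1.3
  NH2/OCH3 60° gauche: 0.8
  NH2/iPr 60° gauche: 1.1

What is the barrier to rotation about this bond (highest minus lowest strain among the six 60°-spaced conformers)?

COOH at 0° (eclipsed): iPr–COOH eclipsed, OCH3–NH2 eclipsed, H–H eclipsed; 3.7 + 2.5 + 1.0 = 7.2 kcal/mol.
COOH at 60° (staggered): iPr–COOH gauche, OCH3–COOH gauche, OCH3–NH2 gauche; 1.3 + 0.9 + 0.8 = 3.0 kcal/mol.
COOH at 120° (eclipsed): iPr–H eclipsed, OCH3–COOH eclipsed, H–NH2 eclipsed; 2.3 + 2.9 + 1.3 = 6.5 kcal/mol.
COOH at 180° (staggered): iPr–NH2 gauche, OCH3–COOH gauche; 1.1 + 0.9 = 2.0 kcal/mol.
COOH at 240° (eclipsed): iPr–NH2 eclipsed, OCH3–H eclipsed, H–COOH eclipsed; 3.3 + 1.6 + 1.9 = 6.8 kcal/mol.
COOH at 300° (staggered): iPr–COOH gauche, iPr–NH2 gauche, OCH3–NH2 gauche; 1.3 + 1.1 + 0.8 = 3.2 kcal/mol.
Max at 0° (7.2 kcal/mol), min at 180° (2.0 kcal/mol); barrier = 5.2 kcal/mol.

5.2 kcal/mol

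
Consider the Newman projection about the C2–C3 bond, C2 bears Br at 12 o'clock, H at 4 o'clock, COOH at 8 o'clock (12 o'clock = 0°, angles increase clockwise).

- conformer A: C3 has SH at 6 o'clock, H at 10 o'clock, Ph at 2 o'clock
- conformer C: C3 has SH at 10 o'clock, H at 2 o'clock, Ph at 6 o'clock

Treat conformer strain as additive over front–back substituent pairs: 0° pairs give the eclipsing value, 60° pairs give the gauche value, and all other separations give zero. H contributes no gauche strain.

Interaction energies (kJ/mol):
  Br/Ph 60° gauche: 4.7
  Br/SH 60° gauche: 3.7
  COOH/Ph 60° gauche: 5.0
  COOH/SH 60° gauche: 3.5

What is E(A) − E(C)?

A (staggered): Br(0°)/Ph(60°) gauche 4.7; COOH(240°)/SH(180°) gauche 3.5 → 8.2 kJ/mol.
C (staggered): Br(0°)/SH(300°) gauche 3.7; COOH(240°)/SH(300°) gauche 3.5; COOH(240°)/Ph(180°) gauche 5.0 → 12.2 kJ/mol.
E(A) − E(C) = 8.2 − 12.2 = -4.0 kJ/mol.

-4.0 kJ/mol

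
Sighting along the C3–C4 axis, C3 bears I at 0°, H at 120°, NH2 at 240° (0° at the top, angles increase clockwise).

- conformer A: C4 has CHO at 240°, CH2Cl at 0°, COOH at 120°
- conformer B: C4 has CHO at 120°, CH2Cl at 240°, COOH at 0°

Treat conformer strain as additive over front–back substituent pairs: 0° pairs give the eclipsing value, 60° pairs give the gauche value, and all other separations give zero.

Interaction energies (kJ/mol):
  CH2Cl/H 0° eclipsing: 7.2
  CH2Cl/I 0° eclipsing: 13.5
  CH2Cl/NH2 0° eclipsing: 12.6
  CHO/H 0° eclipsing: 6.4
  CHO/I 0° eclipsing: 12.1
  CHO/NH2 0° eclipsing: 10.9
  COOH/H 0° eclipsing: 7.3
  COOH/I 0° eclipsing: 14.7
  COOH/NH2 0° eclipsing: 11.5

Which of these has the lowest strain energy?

A (eclipsed): I–CH2Cl eclipsed, H–COOH eclipsed, NH2–CHO eclipsed; 13.5 + 7.3 + 10.9 = 31.7 kJ/mol.
B (eclipsed): I–COOH eclipsed, H–CHO eclipsed, NH2–CH2Cl eclipsed; 14.7 + 6.4 + 12.6 = 33.7 kJ/mol.
A has the lowest total (31.7 kJ/mol).

A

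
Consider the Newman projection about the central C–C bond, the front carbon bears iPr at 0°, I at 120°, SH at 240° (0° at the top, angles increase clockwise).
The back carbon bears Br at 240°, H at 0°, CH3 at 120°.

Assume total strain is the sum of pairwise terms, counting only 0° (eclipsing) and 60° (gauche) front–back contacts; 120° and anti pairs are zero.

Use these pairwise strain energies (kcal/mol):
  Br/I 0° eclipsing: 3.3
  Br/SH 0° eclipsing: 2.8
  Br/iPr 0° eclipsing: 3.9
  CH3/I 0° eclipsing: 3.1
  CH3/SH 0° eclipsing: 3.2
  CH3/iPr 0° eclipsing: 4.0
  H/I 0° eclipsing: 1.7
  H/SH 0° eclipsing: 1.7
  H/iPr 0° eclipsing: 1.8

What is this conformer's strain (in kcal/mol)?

This conformer (eclipsed): iPr(0°)/H(0°) eclipsed 1.8; I(120°)/CH3(120°) eclipsed 3.1; SH(240°)/Br(240°) eclipsed 2.8 → 7.7 kcal/mol.

7.7 kcal/mol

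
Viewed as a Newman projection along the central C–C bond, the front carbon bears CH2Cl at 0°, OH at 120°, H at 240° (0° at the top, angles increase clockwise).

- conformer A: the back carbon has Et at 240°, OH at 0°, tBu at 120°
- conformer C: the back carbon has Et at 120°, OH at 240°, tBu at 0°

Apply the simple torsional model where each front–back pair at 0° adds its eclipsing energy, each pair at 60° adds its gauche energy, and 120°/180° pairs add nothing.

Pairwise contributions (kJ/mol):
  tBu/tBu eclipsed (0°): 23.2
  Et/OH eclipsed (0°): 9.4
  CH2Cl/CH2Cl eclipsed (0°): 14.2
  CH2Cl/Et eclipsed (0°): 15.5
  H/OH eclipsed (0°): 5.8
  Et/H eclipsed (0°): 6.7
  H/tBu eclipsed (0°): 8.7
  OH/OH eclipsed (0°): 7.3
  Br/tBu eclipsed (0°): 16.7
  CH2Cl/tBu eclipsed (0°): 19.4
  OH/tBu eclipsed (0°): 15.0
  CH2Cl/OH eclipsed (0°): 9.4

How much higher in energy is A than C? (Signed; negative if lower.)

-3.5 kJ/mol

A (eclipsed): CH2Cl(0°)/OH(0°) eclipsed 9.4; OH(120°)/tBu(120°) eclipsed 15.0; H(240°)/Et(240°) eclipsed 6.7 → 31.1 kJ/mol.
C (eclipsed): CH2Cl(0°)/tBu(0°) eclipsed 19.4; OH(120°)/Et(120°) eclipsed 9.4; H(240°)/OH(240°) eclipsed 5.8 → 34.6 kJ/mol.
E(A) − E(C) = 31.1 − 34.6 = -3.5 kJ/mol.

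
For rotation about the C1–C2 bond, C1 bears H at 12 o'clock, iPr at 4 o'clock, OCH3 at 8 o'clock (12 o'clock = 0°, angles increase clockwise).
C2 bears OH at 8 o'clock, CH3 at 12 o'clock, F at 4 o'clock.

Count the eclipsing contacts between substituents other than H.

2

Non-H eclipsing pairs: iPr(120°)/F(120°); OCH3(240°)/OH(240°) — 2 interactions.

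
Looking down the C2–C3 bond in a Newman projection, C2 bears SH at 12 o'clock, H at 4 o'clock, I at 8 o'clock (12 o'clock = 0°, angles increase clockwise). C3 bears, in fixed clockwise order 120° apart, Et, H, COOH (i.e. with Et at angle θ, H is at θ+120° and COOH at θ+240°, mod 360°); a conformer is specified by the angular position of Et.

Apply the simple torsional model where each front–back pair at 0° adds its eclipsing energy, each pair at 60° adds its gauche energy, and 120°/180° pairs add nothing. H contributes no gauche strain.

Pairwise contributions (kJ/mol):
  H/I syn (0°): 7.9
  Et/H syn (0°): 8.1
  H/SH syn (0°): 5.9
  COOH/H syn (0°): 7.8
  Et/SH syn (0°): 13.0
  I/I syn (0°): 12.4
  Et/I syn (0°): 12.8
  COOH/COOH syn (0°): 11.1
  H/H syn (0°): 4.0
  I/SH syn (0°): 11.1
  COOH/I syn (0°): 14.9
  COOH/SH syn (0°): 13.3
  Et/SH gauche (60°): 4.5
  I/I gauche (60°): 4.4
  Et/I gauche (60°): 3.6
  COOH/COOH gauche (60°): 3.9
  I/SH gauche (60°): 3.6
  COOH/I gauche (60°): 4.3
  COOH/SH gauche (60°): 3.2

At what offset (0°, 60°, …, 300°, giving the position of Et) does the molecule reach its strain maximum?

Et at 0° (eclipsed): SH(0°)/Et(0°) eclipsed 13.0; H(120°)/H(120°) eclipsed 4.0; I(240°)/COOH(240°) eclipsed 14.9 → 31.9 kJ/mol.
Et at 60° (staggered): SH(0°)/Et(60°) gauche 4.5; SH(0°)/COOH(300°) gauche 3.2; I(240°)/COOH(300°) gauche 4.3 → 12.0 kJ/mol.
Et at 120° (eclipsed): SH(0°)/COOH(0°) eclipsed 13.3; H(120°)/Et(120°) eclipsed 8.1; I(240°)/H(240°) eclipsed 7.9 → 29.3 kJ/mol.
Et at 180° (staggered): SH(0°)/COOH(60°) gauche 3.2; I(240°)/Et(180°) gauche 3.6 → 6.8 kJ/mol.
Et at 240° (eclipsed): SH(0°)/H(0°) eclipsed 5.9; H(120°)/COOH(120°) eclipsed 7.8; I(240°)/Et(240°) eclipsed 12.8 → 26.5 kJ/mol.
Et at 300° (staggered): SH(0°)/Et(300°) gauche 4.5; I(240°)/Et(300°) gauche 3.6; I(240°)/COOH(180°) gauche 4.3 → 12.4 kJ/mol.
The maximum (31.9 kJ/mol) occurs with Et at 0°.

0°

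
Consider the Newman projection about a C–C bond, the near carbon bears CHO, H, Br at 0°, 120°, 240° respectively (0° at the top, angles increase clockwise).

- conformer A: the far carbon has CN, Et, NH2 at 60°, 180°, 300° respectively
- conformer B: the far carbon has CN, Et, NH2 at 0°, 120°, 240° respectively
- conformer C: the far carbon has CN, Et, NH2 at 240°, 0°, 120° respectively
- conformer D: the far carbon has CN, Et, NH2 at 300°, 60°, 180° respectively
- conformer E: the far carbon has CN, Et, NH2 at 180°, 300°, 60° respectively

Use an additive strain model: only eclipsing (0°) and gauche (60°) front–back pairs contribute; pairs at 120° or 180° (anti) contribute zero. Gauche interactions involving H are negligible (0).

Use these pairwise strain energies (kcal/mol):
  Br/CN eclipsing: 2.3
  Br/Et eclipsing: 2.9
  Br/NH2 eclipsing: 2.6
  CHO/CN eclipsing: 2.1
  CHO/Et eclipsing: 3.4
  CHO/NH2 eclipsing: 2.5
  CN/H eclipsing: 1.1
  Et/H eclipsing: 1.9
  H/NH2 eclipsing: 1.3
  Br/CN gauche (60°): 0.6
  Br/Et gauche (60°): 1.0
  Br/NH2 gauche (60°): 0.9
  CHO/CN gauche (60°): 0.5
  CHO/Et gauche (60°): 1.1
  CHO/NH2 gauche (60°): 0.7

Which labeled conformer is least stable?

A (staggered): CHO(0°)/CN(60°) gauche 0.5; CHO(0°)/NH2(300°) gauche 0.7; Br(240°)/Et(180°) gauche 1.0; Br(240°)/NH2(300°) gauche 0.9 → 3.1 kcal/mol.
B (eclipsed): CHO(0°)/CN(0°) eclipsed 2.1; H(120°)/Et(120°) eclipsed 1.9; Br(240°)/NH2(240°) eclipsed 2.6 → 6.6 kcal/mol.
C (eclipsed): CHO(0°)/Et(0°) eclipsed 3.4; H(120°)/NH2(120°) eclipsed 1.3; Br(240°)/CN(240°) eclipsed 2.3 → 7.0 kcal/mol.
D (staggered): CHO(0°)/CN(300°) gauche 0.5; CHO(0°)/Et(60°) gauche 1.1; Br(240°)/CN(300°) gauche 0.6; Br(240°)/NH2(180°) gauche 0.9 → 3.1 kcal/mol.
E (staggered): CHO(0°)/Et(300°) gauche 1.1; CHO(0°)/NH2(60°) gauche 0.7; Br(240°)/CN(180°) gauche 0.6; Br(240°)/Et(300°) gauche 1.0 → 3.4 kcal/mol.
C has the highest total (7.0 kcal/mol).

C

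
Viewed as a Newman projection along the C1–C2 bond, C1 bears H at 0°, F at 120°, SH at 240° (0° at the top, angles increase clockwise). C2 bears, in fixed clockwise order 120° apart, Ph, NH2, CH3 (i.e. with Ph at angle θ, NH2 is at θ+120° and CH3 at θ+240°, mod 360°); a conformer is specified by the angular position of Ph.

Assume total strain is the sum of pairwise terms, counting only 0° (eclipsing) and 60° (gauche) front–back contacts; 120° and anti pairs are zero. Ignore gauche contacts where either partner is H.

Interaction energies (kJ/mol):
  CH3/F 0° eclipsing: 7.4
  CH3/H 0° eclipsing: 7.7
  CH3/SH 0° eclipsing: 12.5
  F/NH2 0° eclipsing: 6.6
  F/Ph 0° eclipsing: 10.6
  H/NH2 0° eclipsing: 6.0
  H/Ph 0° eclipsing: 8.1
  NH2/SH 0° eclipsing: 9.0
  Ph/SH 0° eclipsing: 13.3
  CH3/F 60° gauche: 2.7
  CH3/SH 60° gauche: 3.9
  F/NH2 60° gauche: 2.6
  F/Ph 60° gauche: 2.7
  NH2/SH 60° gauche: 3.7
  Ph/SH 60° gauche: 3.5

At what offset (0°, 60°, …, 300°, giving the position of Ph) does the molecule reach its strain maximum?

Ph at 0° (eclipsed): H–Ph eclipsed, F–NH2 eclipsed, SH–CH3 eclipsed; 8.1 + 6.6 + 12.5 = 27.2 kJ/mol.
Ph at 60° (staggered): F–Ph gauche, F–NH2 gauche, SH–NH2 gauche, SH–CH3 gauche; 2.7 + 2.6 + 3.7 + 3.9 = 12.9 kJ/mol.
Ph at 120° (eclipsed): H–CH3 eclipsed, F–Ph eclipsed, SH–NH2 eclipsed; 7.7 + 10.6 + 9.0 = 27.3 kJ/mol.
Ph at 180° (staggered): F–Ph gauche, F–CH3 gauche, SH–Ph gauche, SH–NH2 gauche; 2.7 + 2.7 + 3.5 + 3.7 = 12.6 kJ/mol.
Ph at 240° (eclipsed): H–NH2 eclipsed, F–CH3 eclipsed, SH–Ph eclipsed; 6.0 + 7.4 + 13.3 = 26.7 kJ/mol.
Ph at 300° (staggered): F–NH2 gauche, F–CH3 gauche, SH–Ph gauche, SH–CH3 gauche; 2.6 + 2.7 + 3.5 + 3.9 = 12.7 kJ/mol.
The maximum (27.3 kJ/mol) occurs with Ph at 120°.

120°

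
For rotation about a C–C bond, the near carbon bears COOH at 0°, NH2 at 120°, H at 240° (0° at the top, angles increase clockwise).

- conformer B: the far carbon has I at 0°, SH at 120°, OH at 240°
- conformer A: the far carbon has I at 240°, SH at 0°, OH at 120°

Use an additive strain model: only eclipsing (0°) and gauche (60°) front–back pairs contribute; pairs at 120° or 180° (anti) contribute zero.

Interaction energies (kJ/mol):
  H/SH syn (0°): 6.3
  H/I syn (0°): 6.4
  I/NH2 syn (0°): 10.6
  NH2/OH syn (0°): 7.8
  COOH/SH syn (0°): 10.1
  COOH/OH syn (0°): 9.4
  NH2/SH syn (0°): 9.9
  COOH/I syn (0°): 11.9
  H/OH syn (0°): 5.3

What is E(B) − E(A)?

+2.8 kJ/mol

B (eclipsed): COOH–I eclipsed, NH2–SH eclipsed, H–OH eclipsed; 11.9 + 9.9 + 5.3 = 27.1 kJ/mol.
A (eclipsed): COOH–SH eclipsed, NH2–OH eclipsed, H–I eclipsed; 10.1 + 7.8 + 6.4 = 24.3 kJ/mol.
E(B) − E(A) = 27.1 − 24.3 = +2.8 kJ/mol.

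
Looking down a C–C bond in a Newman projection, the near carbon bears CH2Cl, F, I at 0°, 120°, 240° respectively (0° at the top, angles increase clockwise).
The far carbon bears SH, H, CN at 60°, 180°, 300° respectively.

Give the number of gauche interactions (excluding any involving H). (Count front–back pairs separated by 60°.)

4

Non-H gauche pairs: CH2Cl(0°)/SH(60°); CH2Cl(0°)/CN(300°); F(120°)/SH(60°); I(240°)/CN(300°) — 4 interactions.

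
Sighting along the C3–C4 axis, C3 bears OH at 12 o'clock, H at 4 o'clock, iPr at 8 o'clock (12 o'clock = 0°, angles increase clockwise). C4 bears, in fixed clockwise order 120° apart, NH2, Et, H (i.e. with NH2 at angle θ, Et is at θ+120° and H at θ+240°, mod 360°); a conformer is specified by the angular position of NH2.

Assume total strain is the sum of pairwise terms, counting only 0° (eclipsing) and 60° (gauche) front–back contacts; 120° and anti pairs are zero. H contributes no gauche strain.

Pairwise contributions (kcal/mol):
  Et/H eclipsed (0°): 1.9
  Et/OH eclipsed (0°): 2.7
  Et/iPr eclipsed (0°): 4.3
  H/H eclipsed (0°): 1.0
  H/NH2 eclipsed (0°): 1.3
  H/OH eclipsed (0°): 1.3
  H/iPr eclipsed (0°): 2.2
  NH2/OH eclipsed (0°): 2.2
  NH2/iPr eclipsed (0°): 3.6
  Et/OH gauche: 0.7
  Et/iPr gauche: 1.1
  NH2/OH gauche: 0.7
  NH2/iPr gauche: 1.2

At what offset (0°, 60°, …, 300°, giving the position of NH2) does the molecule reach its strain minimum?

60°

NH2 at 0° (eclipsed): OH(0°)/NH2(0°) eclipsed 2.2; H(120°)/Et(120°) eclipsed 1.9; iPr(240°)/H(240°) eclipsed 2.2 → 6.3 kcal/mol.
NH2 at 60° (staggered): OH(0°)/NH2(60°) gauche 0.7; iPr(240°)/Et(180°) gauche 1.1 → 1.8 kcal/mol.
NH2 at 120° (eclipsed): OH(0°)/H(0°) eclipsed 1.3; H(120°)/NH2(120°) eclipsed 1.3; iPr(240°)/Et(240°) eclipsed 4.3 → 6.9 kcal/mol.
NH2 at 180° (staggered): OH(0°)/Et(300°) gauche 0.7; iPr(240°)/NH2(180°) gauche 1.2; iPr(240°)/Et(300°) gauche 1.1 → 3.0 kcal/mol.
NH2 at 240° (eclipsed): OH(0°)/Et(0°) eclipsed 2.7; H(120°)/H(120°) eclipsed 1.0; iPr(240°)/NH2(240°) eclipsed 3.6 → 7.3 kcal/mol.
NH2 at 300° (staggered): OH(0°)/NH2(300°) gauche 0.7; OH(0°)/Et(60°) gauche 0.7; iPr(240°)/NH2(300°) gauche 1.2 → 2.6 kcal/mol.
The minimum (1.8 kcal/mol) occurs with NH2 at 60°.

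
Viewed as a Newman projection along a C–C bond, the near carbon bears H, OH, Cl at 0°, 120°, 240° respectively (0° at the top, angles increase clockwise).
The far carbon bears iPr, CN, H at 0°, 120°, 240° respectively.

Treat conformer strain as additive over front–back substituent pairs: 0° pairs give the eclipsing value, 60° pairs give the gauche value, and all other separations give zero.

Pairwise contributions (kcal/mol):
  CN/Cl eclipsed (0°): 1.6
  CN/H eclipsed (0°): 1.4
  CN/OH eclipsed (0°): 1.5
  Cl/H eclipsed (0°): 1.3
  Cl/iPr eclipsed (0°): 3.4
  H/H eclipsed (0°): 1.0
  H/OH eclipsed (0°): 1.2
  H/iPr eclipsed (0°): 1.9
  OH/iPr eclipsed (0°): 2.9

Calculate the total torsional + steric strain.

This conformer (eclipsed): H(0°)/iPr(0°) eclipsed 1.9; OH(120°)/CN(120°) eclipsed 1.5; Cl(240°)/H(240°) eclipsed 1.3 → 4.7 kcal/mol.

4.7 kcal/mol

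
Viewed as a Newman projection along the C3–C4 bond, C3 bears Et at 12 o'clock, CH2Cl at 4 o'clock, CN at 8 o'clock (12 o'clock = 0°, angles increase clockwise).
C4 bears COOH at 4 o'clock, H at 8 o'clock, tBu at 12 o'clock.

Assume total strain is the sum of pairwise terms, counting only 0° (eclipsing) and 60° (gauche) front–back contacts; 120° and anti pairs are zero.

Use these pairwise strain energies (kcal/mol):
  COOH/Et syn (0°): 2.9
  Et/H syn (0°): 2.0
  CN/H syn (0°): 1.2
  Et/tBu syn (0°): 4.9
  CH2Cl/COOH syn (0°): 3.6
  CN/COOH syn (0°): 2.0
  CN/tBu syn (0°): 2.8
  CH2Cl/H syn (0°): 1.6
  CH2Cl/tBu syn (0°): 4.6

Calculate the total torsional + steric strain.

9.7 kcal/mol

This conformer (eclipsed): Et(0°)/tBu(0°) eclipsed 4.9; CH2Cl(120°)/COOH(120°) eclipsed 3.6; CN(240°)/H(240°) eclipsed 1.2 → 9.7 kcal/mol.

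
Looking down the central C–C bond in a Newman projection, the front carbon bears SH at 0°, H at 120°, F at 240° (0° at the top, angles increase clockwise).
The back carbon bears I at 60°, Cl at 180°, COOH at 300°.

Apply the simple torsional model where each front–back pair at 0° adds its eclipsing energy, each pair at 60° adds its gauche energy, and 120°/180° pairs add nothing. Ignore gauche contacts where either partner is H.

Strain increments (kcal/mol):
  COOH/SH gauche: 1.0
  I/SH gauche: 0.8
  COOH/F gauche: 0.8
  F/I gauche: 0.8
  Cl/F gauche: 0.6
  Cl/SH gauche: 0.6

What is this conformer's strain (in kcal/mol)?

3.2 kcal/mol

This conformer is staggered. SH at 0° is gauche with I at 60° (0.8); SH at 0° is gauche with COOH at 300° (1.0); F at 240° is gauche with Cl at 180° (0.6); F at 240° is gauche with COOH at 300° (0.8). Total 3.2 kcal/mol.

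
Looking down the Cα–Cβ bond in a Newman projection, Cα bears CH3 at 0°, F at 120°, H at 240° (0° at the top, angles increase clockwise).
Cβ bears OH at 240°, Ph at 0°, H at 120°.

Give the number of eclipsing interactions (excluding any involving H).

Non-H eclipsing pairs: CH3(0°)/Ph(0°) — 1 interaction.

1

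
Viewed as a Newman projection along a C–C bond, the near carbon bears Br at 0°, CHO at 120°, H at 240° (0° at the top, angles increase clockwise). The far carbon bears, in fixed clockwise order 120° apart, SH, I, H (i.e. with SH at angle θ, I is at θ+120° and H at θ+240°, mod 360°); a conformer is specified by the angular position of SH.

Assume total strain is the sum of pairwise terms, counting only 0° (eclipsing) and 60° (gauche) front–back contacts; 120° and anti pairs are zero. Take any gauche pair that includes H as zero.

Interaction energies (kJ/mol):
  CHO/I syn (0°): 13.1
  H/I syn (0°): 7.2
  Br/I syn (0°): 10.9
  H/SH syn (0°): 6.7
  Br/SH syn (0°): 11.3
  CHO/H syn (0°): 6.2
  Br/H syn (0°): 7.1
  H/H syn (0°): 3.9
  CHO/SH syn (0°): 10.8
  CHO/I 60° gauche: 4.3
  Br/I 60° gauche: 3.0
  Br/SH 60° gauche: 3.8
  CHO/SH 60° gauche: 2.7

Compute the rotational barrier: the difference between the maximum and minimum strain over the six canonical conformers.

22.6 kJ/mol

SH at 0° (eclipsed): Br(0°)/SH(0°) eclipsed 11.3; CHO(120°)/I(120°) eclipsed 13.1; H(240°)/H(240°) eclipsed 3.9 → 28.3 kJ/mol.
SH at 60° (staggered): Br(0°)/SH(60°) gauche 3.8; CHO(120°)/SH(60°) gauche 2.7; CHO(120°)/I(180°) gauche 4.3 → 10.8 kJ/mol.
SH at 120° (eclipsed): Br(0°)/H(0°) eclipsed 7.1; CHO(120°)/SH(120°) eclipsed 10.8; H(240°)/I(240°) eclipsed 7.2 → 25.1 kJ/mol.
SH at 180° (staggered): Br(0°)/I(300°) gauche 3.0; CHO(120°)/SH(180°) gauche 2.7 → 5.7 kJ/mol.
SH at 240° (eclipsed): Br(0°)/I(0°) eclipsed 10.9; CHO(120°)/H(120°) eclipsed 6.2; H(240°)/SH(240°) eclipsed 6.7 → 23.8 kJ/mol.
SH at 300° (staggered): Br(0°)/SH(300°) gauche 3.8; Br(0°)/I(60°) gauche 3.0; CHO(120°)/I(60°) gauche 4.3 → 11.1 kJ/mol.
Max at 0° (28.3 kJ/mol), min at 180° (5.7 kJ/mol); barrier = 22.6 kJ/mol.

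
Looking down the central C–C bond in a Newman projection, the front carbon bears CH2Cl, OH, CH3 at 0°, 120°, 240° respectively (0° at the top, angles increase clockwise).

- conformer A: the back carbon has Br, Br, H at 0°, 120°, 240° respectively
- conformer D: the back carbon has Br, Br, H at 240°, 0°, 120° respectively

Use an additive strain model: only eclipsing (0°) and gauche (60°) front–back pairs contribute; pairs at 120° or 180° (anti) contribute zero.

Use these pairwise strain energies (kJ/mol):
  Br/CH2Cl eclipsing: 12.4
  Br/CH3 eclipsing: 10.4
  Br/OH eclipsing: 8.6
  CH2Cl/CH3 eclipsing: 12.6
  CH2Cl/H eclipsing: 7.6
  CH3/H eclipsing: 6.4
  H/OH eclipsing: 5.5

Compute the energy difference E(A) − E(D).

A (eclipsed): CH2Cl–Br eclipsed, OH–Br eclipsed, CH3–H eclipsed; 12.4 + 8.6 + 6.4 = 27.4 kJ/mol.
D (eclipsed): CH2Cl–Br eclipsed, OH–H eclipsed, CH3–Br eclipsed; 12.4 + 5.5 + 10.4 = 28.3 kJ/mol.
E(A) − E(D) = 27.4 − 28.3 = -0.9 kJ/mol.

-0.9 kJ/mol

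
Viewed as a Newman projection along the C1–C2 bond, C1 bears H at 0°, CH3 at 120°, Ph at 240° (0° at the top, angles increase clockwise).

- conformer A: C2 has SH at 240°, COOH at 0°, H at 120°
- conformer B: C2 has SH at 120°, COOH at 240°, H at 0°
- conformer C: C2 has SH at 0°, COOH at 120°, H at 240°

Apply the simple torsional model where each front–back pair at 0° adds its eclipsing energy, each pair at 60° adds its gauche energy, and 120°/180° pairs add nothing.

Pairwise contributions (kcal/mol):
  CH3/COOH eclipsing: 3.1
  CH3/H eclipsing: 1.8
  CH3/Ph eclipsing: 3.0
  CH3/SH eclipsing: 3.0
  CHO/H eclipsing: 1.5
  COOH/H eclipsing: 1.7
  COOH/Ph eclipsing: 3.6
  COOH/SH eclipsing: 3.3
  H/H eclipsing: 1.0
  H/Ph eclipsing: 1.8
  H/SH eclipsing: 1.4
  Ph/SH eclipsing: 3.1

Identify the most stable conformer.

C

A (eclipsed): H–COOH eclipsed, CH3–H eclipsed, Ph–SH eclipsed; 1.7 + 1.8 + 3.1 = 6.6 kcal/mol.
B (eclipsed): H–H eclipsed, CH3–SH eclipsed, Ph–COOH eclipsed; 1.0 + 3.0 + 3.6 = 7.6 kcal/mol.
C (eclipsed): H–SH eclipsed, CH3–COOH eclipsed, Ph–H eclipsed; 1.4 + 3.1 + 1.8 = 6.3 kcal/mol.
C has the lowest total (6.3 kcal/mol).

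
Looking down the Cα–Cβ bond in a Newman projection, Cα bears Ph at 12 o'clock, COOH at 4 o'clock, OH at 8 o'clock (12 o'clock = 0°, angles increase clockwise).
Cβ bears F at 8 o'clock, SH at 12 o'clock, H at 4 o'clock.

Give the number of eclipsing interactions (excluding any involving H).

2

Non-H eclipsing pairs: Ph(0°)/SH(0°); OH(240°)/F(240°) — 2 interactions.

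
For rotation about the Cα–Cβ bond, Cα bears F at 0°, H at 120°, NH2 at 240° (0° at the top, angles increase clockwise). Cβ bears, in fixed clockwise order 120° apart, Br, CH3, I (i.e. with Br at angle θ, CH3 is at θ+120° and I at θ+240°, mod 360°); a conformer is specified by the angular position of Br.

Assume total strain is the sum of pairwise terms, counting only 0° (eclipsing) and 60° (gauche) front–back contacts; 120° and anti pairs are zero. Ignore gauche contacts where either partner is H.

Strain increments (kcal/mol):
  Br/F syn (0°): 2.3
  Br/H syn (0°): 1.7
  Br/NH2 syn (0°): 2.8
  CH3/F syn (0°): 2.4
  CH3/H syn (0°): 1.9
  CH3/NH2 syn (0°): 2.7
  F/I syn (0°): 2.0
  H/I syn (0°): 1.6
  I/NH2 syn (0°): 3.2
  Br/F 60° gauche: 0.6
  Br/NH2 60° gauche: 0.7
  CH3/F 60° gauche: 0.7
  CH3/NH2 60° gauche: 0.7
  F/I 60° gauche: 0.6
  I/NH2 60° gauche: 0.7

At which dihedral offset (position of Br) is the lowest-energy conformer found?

60°

Br at 0° (eclipsed): F(0°)/Br(0°) eclipsed 2.3; H(120°)/CH3(120°) eclipsed 1.9; NH2(240°)/I(240°) eclipsed 3.2 → 7.4 kcal/mol.
Br at 60° (staggered): F(0°)/Br(60°) gauche 0.6; F(0°)/I(300°) gauche 0.6; NH2(240°)/CH3(180°) gauche 0.7; NH2(240°)/I(300°) gauche 0.7 → 2.6 kcal/mol.
Br at 120° (eclipsed): F(0°)/I(0°) eclipsed 2.0; H(120°)/Br(120°) eclipsed 1.7; NH2(240°)/CH3(240°) eclipsed 2.7 → 6.4 kcal/mol.
Br at 180° (staggered): F(0°)/CH3(300°) gauche 0.7; F(0°)/I(60°) gauche 0.6; NH2(240°)/Br(180°) gauche 0.7; NH2(240°)/CH3(300°) gauche 0.7 → 2.7 kcal/mol.
Br at 240° (eclipsed): F(0°)/CH3(0°) eclipsed 2.4; H(120°)/I(120°) eclipsed 1.6; NH2(240°)/Br(240°) eclipsed 2.8 → 6.8 kcal/mol.
Br at 300° (staggered): F(0°)/Br(300°) gauche 0.6; F(0°)/CH3(60°) gauche 0.7; NH2(240°)/Br(300°) gauche 0.7; NH2(240°)/I(180°) gauche 0.7 → 2.7 kcal/mol.
The minimum (2.6 kcal/mol) occurs with Br at 60°.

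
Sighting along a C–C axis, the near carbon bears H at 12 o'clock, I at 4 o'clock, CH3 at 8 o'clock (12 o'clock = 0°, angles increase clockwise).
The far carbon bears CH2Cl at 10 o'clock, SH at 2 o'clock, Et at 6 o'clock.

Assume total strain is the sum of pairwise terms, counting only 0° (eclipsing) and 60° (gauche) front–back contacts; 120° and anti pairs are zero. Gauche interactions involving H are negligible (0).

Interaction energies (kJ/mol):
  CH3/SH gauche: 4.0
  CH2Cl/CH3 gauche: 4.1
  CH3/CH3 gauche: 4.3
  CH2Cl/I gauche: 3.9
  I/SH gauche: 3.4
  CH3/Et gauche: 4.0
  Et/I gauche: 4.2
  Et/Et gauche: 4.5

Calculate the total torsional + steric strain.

15.7 kJ/mol

This conformer (staggered): I–SH gauche, I–Et gauche, CH3–CH2Cl gauche, CH3–Et gauche; 3.4 + 4.2 + 4.1 + 4.0 = 15.7 kJ/mol.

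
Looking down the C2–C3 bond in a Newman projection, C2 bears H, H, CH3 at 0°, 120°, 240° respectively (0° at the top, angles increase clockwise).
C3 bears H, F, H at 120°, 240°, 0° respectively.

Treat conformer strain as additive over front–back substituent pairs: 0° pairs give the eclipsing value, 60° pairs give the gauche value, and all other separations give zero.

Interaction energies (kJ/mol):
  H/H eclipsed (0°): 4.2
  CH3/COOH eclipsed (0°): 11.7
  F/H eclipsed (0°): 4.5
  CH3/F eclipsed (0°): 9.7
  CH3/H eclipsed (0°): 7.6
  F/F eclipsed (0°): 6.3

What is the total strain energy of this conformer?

This conformer (eclipsed): H–H eclipsed, H–H eclipsed, CH3–F eclipsed; 4.2 + 4.2 + 9.7 = 18.1 kJ/mol.

18.1 kJ/mol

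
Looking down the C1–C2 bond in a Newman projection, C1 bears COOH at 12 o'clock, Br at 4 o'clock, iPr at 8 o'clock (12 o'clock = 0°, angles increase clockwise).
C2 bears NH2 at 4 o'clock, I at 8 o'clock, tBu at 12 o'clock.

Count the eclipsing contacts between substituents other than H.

Non-H eclipsing pairs: COOH(0°)/tBu(0°); Br(120°)/NH2(120°); iPr(240°)/I(240°) — 3 interactions.

3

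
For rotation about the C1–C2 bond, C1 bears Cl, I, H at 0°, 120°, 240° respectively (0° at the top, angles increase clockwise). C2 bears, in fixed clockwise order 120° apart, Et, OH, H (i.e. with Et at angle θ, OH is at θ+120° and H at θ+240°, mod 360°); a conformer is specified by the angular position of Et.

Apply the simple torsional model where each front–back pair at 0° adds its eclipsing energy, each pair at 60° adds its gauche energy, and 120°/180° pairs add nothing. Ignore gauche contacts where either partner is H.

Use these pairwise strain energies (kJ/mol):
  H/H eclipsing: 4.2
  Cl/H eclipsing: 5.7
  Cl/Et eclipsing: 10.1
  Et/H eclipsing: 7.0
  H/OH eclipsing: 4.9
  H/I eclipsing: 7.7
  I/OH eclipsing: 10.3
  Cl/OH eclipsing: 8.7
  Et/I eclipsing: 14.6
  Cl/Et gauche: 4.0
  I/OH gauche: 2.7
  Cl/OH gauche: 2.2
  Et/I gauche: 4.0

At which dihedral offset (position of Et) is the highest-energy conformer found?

Et at 0° (eclipsed): Cl–Et eclipsed, I–OH eclipsed, H–H eclipsed; 10.1 + 10.3 + 4.2 = 24.6 kJ/mol.
Et at 60° (staggered): Cl–Et gauche, I–Et gauche, I–OH gauche; 4.0 + 4.0 + 2.7 = 10.7 kJ/mol.
Et at 120° (eclipsed): Cl–H eclipsed, I–Et eclipsed, H–OH eclipsed; 5.7 + 14.6 + 4.9 = 25.2 kJ/mol.
Et at 180° (staggered): Cl–OH gauche, I–Et gauche; 2.2 + 4.0 = 6.2 kJ/mol.
Et at 240° (eclipsed): Cl–OH eclipsed, I–H eclipsed, H–Et eclipsed; 8.7 + 7.7 + 7.0 = 23.4 kJ/mol.
Et at 300° (staggered): Cl–Et gauche, Cl–OH gauche, I–OH gauche; 4.0 + 2.2 + 2.7 = 8.9 kJ/mol.
The maximum (25.2 kJ/mol) occurs with Et at 120°.

120°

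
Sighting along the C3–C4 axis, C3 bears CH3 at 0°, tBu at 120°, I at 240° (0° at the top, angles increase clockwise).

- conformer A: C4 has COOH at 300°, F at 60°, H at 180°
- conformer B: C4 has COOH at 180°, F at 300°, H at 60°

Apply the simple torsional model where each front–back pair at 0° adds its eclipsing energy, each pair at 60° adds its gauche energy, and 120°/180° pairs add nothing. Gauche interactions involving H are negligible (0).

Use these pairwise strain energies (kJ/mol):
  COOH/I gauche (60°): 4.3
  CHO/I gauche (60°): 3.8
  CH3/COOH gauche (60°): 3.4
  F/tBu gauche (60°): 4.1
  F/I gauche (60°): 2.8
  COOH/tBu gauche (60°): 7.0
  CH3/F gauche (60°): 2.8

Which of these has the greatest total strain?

B

A (staggered): CH3(0°)/COOH(300°) gauche 3.4; CH3(0°)/F(60°) gauche 2.8; tBu(120°)/F(60°) gauche 4.1; I(240°)/COOH(300°) gauche 4.3 → 14.6 kJ/mol.
B (staggered): CH3(0°)/F(300°) gauche 2.8; tBu(120°)/COOH(180°) gauche 7.0; I(240°)/COOH(180°) gauche 4.3; I(240°)/F(300°) gauche 2.8 → 16.9 kJ/mol.
B has the highest total (16.9 kJ/mol).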